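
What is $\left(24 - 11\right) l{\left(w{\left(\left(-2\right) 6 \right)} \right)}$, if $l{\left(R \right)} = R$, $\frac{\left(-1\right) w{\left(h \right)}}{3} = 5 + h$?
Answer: $273$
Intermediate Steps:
$w{\left(h \right)} = -15 - 3 h$ ($w{\left(h \right)} = - 3 \left(5 + h\right) = -15 - 3 h$)
$\left(24 - 11\right) l{\left(w{\left(\left(-2\right) 6 \right)} \right)} = \left(24 - 11\right) \left(-15 - 3 \left(\left(-2\right) 6\right)\right) = \left(24 - 11\right) \left(-15 - -36\right) = 13 \left(-15 + 36\right) = 13 \cdot 21 = 273$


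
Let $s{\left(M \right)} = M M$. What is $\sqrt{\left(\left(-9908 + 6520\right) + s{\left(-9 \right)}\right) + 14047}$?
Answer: $2 \sqrt{2685} \approx 103.63$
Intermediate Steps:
$s{\left(M \right)} = M^{2}$
$\sqrt{\left(\left(-9908 + 6520\right) + s{\left(-9 \right)}\right) + 14047} = \sqrt{\left(\left(-9908 + 6520\right) + \left(-9\right)^{2}\right) + 14047} = \sqrt{\left(-3388 + 81\right) + 14047} = \sqrt{-3307 + 14047} = \sqrt{10740} = 2 \sqrt{2685}$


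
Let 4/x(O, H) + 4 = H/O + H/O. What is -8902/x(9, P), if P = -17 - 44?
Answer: 351629/9 ≈ 39070.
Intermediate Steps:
P = -61
x(O, H) = 4/(-4 + 2*H/O) (x(O, H) = 4/(-4 + (H/O + H/O)) = 4/(-4 + 2*H/O))
-8902/x(9, P) = -8902/(2*9/(-61 - 2*9)) = -8902/(2*9/(-61 - 18)) = -8902/(2*9/(-79)) = -8902/(2*9*(-1/79)) = -8902/(-18/79) = -8902*(-79/18) = 351629/9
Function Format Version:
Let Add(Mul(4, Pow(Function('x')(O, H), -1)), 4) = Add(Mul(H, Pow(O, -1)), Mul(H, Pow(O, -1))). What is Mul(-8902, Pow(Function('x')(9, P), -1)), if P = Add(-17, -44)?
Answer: Rational(351629, 9) ≈ 39070.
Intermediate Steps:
P = -61
Function('x')(O, H) = Mul(4, Pow(Add(-4, Mul(2, H, Pow(O, -1))), -1)) (Function('x')(O, H) = Mul(4, Pow(Add(-4, Add(Mul(H, Pow(O, -1)), Mul(H, Pow(O, -1)))), -1)) = Mul(4, Pow(Add(-4, Mul(2, H, Pow(O, -1))), -1)))
Mul(-8902, Pow(Function('x')(9, P), -1)) = Mul(-8902, Pow(Mul(2, 9, Pow(Add(-61, Mul(-2, 9)), -1)), -1)) = Mul(-8902, Pow(Mul(2, 9, Pow(Add(-61, -18), -1)), -1)) = Mul(-8902, Pow(Mul(2, 9, Pow(-79, -1)), -1)) = Mul(-8902, Pow(Mul(2, 9, Rational(-1, 79)), -1)) = Mul(-8902, Pow(Rational(-18, 79), -1)) = Mul(-8902, Rational(-79, 18)) = Rational(351629, 9)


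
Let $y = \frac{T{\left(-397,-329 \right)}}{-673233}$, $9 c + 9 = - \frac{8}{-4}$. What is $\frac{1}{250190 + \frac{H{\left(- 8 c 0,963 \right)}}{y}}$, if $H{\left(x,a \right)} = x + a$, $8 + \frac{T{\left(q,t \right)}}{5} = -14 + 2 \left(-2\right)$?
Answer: $\frac{130}{680848079} \approx 1.9094 \cdot 10^{-7}$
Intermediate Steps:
$c = - \frac{7}{9}$ ($c = -1 + \frac{\left(-8\right) \frac{1}{-4}}{9} = -1 + \frac{\left(-8\right) \left(- \frac{1}{4}\right)}{9} = -1 + \frac{1}{9} \cdot 2 = -1 + \frac{2}{9} = - \frac{7}{9} \approx -0.77778$)
$T{\left(q,t \right)} = -130$ ($T{\left(q,t \right)} = -40 + 5 \left(-14 + 2 \left(-2\right)\right) = -40 + 5 \left(-14 - 4\right) = -40 + 5 \left(-18\right) = -40 - 90 = -130$)
$H{\left(x,a \right)} = a + x$
$y = \frac{130}{673233}$ ($y = - \frac{130}{-673233} = \left(-130\right) \left(- \frac{1}{673233}\right) = \frac{130}{673233} \approx 0.0001931$)
$\frac{1}{250190 + \frac{H{\left(- 8 c 0,963 \right)}}{y}} = \frac{1}{250190 + \frac{963 + \left(-8\right) \left(- \frac{7}{9}\right) 0}{\frac{130}{673233}}} = \frac{1}{250190 + \left(963 + \frac{56}{9} \cdot 0\right) \frac{673233}{130}} = \frac{1}{250190 + \left(963 + 0\right) \frac{673233}{130}} = \frac{1}{250190 + 963 \cdot \frac{673233}{130}} = \frac{1}{250190 + \frac{648323379}{130}} = \frac{1}{\frac{680848079}{130}} = \frac{130}{680848079}$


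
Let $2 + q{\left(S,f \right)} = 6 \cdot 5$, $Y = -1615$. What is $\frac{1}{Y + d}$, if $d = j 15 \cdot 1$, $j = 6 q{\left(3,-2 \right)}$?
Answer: $\frac{1}{905} \approx 0.001105$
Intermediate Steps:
$q{\left(S,f \right)} = 28$ ($q{\left(S,f \right)} = -2 + 6 \cdot 5 = -2 + 30 = 28$)
$j = 168$ ($j = 6 \cdot 28 = 168$)
$d = 2520$ ($d = 168 \cdot 15 \cdot 1 = 2520 \cdot 1 = 2520$)
$\frac{1}{Y + d} = \frac{1}{-1615 + 2520} = \frac{1}{905}$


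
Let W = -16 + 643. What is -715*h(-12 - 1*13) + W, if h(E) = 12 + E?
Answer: 9922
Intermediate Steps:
W = 627
-715*h(-12 - 1*13) + W = -715*(12 + (-12 - 1*13)) + 627 = -715*(12 + (-12 - 13)) + 627 = -715*(12 - 25) + 627 = -715*(-13) + 627 = 9295 + 627 = 9922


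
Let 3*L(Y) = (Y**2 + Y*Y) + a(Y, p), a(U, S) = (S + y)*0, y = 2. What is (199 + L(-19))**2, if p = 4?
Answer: 1739761/9 ≈ 1.9331e+5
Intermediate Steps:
a(U, S) = 0 (a(U, S) = (S + 2)*0 = (2 + S)*0 = 0)
L(Y) = 2*Y**2/3 (L(Y) = ((Y**2 + Y*Y) + 0)/3 = ((Y**2 + Y**2) + 0)/3 = (2*Y**2 + 0)/3 = (2*Y**2)/3 = 2*Y**2/3)
(199 + L(-19))**2 = (199 + (2/3)*(-19)**2)**2 = (199 + (2/3)*361)**2 = (199 + 722/3)**2 = (1319/3)**2 = 1739761/9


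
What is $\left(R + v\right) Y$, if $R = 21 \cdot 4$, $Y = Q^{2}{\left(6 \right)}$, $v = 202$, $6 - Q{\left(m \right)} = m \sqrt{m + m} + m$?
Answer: $123552$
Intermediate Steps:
$Q{\left(m \right)} = 6 - m - \sqrt{2} m^{\frac{3}{2}}$ ($Q{\left(m \right)} = 6 - \left(m \sqrt{m + m} + m\right) = 6 - \left(m \sqrt{2 m} + m\right) = 6 - \left(m \sqrt{2} \sqrt{m} + m\right) = 6 - \left(\sqrt{2} m^{\frac{3}{2}} + m\right) = 6 - \left(m + \sqrt{2} m^{\frac{3}{2}}\right) = 6 - m - \sqrt{2} m^{\frac{3}{2}}$)
$Y = 432$ ($Y = \left(6 - 6 - \sqrt{2} \cdot 6^{\frac{3}{2}}\right)^{2} = \left(6 - 6 - \sqrt{2} \cdot 6 \sqrt{6}\right)^{2} = \left(6 - 6 - 12 \sqrt{3}\right)^{2} = \left(- 12 \sqrt{3}\right)^{2} = 432$)
$R = 84$
$\left(R + v\right) Y = \left(84 + 202\right) 432 = 286 \cdot 432 = 123552$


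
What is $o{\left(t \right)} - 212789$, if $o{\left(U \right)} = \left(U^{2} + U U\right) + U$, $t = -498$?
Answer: $282721$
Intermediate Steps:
$o{\left(U \right)} = U + 2 U^{2}$ ($o{\left(U \right)} = \left(U^{2} + U^{2}\right) + U = 2 U^{2} + U = U + 2 U^{2}$)
$o{\left(t \right)} - 212789 = - 498 \left(1 + 2 \left(-498\right)\right) - 212789 = - 498 \left(1 - 996\right) - 212789 = \left(-498\right) \left(-995\right) - 212789 = 495510 - 212789 = 282721$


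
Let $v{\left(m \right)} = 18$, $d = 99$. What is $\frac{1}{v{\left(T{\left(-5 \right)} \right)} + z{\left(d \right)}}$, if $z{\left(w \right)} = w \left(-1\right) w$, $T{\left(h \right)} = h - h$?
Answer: $- \frac{1}{9783} \approx -0.00010222$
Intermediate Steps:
$T{\left(h \right)} = 0$
$z{\left(w \right)} = - w^{2}$ ($z{\left(w \right)} = - w w = - w^{2}$)
$\frac{1}{v{\left(T{\left(-5 \right)} \right)} + z{\left(d \right)}} = \frac{1}{18 - 99^{2}} = \frac{1}{18 - 9801} = \frac{1}{-9783} = - \frac{1}{9783}$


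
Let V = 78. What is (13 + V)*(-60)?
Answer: -5460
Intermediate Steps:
(13 + V)*(-60) = (13 + 78)*(-60) = 91*(-60) = -5460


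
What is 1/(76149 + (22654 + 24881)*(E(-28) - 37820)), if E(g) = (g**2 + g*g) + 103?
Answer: -1/1718266566 ≈ -5.8198e-10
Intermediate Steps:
E(g) = 103 + 2*g**2 (E(g) = (g**2 + g**2) + 103 = 2*g**2 + 103 = 103 + 2*g**2)
1/(76149 + (22654 + 24881)*(E(-28) - 37820)) = 1/(76149 + (22654 + 24881)*((103 + 2*(-28)**2) - 37820)) = 1/(76149 + 47535*((103 + 2*784) - 37820)) = 1/(76149 + 47535*((103 + 1568) - 37820)) = 1/(76149 + 47535*(1671 - 37820)) = 1/(76149 + 47535*(-36149)) = 1/(76149 - 1718342715) = 1/(-1718266566) = -1/1718266566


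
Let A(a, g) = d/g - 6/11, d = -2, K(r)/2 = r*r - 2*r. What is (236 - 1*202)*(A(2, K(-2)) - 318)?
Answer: -476731/44 ≈ -10835.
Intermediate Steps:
K(r) = -4*r + 2*r**2 (K(r) = 2*(r*r - 2*r) = 2*(r**2 - 2*r) = -4*r + 2*r**2)
A(a, g) = -6/11 - 2/g (A(a, g) = -2/g - 6/11 = -6/11 - 2/g)
(236 - 1*202)*(A(2, K(-2)) - 318) = (236 - 1*202)*((-6/11 - 2*(-1/(4*(-2 - 2)))) - 318) = (236 - 202)*((-6/11 - 2/(2*(-2)*(-4))) - 318) = 34*((-6/11 - 2/16) - 318) = 34*((-6/11 - 2*1/16) - 318) = 34*((-6/11 - 1/8) - 318) = 34*(-59/88 - 318) = 34*(-28043/88) = -476731/44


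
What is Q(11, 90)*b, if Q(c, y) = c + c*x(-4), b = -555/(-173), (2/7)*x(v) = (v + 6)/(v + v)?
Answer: 6105/1384 ≈ 4.4111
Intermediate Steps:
x(v) = 7*(6 + v)/(4*v) (x(v) = 7*((v + 6)/(v + v))/2 = 7*((6 + v)/((2*v)))/2 = 7*((6 + v)*(1/(2*v)))/2 = 7*((6 + v)/(2*v))/2 = 7*(6 + v)/(4*v))
b = 555/173 (b = -555*(-1/173) = 555/173 ≈ 3.2081)
Q(c, y) = c/8 (Q(c, y) = c + c*((7/4)*(6 - 4)/(-4)) = c + c*((7/4)*(-1/4)*2) = c + c*(-7/8) = c - 7*c/8 = c/8)
Q(11, 90)*b = ((1/8)*11)*(555/173) = (11/8)*(555/173) = 6105/1384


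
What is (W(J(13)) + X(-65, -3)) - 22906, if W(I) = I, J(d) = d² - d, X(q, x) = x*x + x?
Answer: -22744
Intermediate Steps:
X(q, x) = x + x² (X(q, x) = x² + x = x + x²)
(W(J(13)) + X(-65, -3)) - 22906 = (13*(-1 + 13) - 3*(1 - 3)) - 22906 = (13*12 - 3*(-2)) - 22906 = (156 + 6) - 22906 = 162 - 22906 = -22744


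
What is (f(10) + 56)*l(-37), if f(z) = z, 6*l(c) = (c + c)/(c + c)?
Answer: 11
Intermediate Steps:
l(c) = ⅙ (l(c) = ((c + c)/(c + c))/6 = ((2*c)/((2*c)))/6 = ((2*c)*(1/(2*c)))/6 = (⅙)*1 = ⅙)
(f(10) + 56)*l(-37) = (10 + 56)*(⅙) = 66*(⅙) = 11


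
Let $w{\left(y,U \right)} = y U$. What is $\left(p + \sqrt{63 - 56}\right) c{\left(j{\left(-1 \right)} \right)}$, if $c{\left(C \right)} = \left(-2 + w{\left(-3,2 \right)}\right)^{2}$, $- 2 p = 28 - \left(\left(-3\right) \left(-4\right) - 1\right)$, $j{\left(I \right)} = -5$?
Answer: $-544 + 64 \sqrt{7} \approx -374.67$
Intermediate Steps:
$w{\left(y,U \right)} = U y$
$p = - \frac{17}{2}$ ($p = - \frac{28 - \left(\left(-3\right) \left(-4\right) - 1\right)}{2} = - \frac{28 - \left(12 - 1\right)}{2} = - \frac{28 - 11}{2} = \left(- \frac{1}{2}\right) 17 = - \frac{17}{2} \approx -8.5$)
$c{\left(C \right)} = 64$ ($c{\left(C \right)} = \left(-2 + 2 \left(-3\right)\right)^{2} = \left(-2 - 6\right)^{2} = \left(-8\right)^{2} = 64$)
$\left(p + \sqrt{63 - 56}\right) c{\left(j{\left(-1 \right)} \right)} = \left(- \frac{17}{2} + \sqrt{63 - 56}\right) 64 = \left(- \frac{17}{2} + \sqrt{7}\right) 64 = -544 + 64 \sqrt{7}$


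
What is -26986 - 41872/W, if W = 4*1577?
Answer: -42567390/1577 ≈ -26993.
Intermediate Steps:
W = 6308
-26986 - 41872/W = -26986 - 41872/6308 = -26986 - 41872*1/6308 = -26986 - 10468/1577 = -42567390/1577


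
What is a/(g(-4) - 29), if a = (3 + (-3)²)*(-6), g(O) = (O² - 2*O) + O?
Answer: 8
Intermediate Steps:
g(O) = O² - O
a = -72 (a = (3 + 9)*(-6) = 12*(-6) = -72)
a/(g(-4) - 29) = -72/(-4*(-1 - 4) - 29) = -72/(-4*(-5) - 29) = -72/(20 - 29) = -72/(-9) = -72*(-⅑) = 8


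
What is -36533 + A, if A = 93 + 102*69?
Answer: -29402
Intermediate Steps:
A = 7131 (A = 93 + 7038 = 7131)
-36533 + A = -36533 + 7131 = -29402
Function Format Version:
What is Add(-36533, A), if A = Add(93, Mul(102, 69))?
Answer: -29402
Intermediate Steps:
A = 7131 (A = Add(93, 7038) = 7131)
Add(-36533, A) = Add(-36533, 7131) = -29402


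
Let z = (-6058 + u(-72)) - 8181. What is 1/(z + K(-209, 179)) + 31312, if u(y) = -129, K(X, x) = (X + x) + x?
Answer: 445225327/14219 ≈ 31312.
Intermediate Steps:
K(X, x) = X + 2*x
z = -14368 (z = (-6058 - 129) - 8181 = -6187 - 8181 = -14368)
1/(z + K(-209, 179)) + 31312 = 1/(-14368 + (-209 + 2*179)) + 31312 = 1/(-14368 + (-209 + 358)) + 31312 = 1/(-14368 + 149) + 31312 = 1/(-14219) + 31312 = -1/14219 + 31312 = 445225327/14219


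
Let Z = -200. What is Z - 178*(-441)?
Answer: 78298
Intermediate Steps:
Z - 178*(-441) = -200 - 178*(-441) = -200 + 78498 = 78298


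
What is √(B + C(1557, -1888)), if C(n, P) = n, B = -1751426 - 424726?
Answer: I*√2174595 ≈ 1474.7*I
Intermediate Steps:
B = -2176152
√(B + C(1557, -1888)) = √(-2176152 + 1557) = √(-2174595) = I*√2174595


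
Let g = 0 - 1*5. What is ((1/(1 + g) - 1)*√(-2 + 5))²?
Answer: 75/16 ≈ 4.6875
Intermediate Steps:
g = -5 (g = 0 - 5 = -5)
((1/(1 + g) - 1)*√(-2 + 5))² = ((1/(1 - 5) - 1)*√(-2 + 5))² = ((1/(-4) - 1)*√3)² = ((-¼ - 1)*√3)² = (-5*√3/4)² = 75/16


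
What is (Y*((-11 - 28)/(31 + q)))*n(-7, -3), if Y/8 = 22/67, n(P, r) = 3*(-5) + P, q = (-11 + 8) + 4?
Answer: 4719/67 ≈ 70.433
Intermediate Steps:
q = 1 (q = -3 + 4 = 1)
n(P, r) = -15 + P
Y = 176/67 (Y = 8*(22/67) = 176/67 ≈ 2.6269)
(Y*((-11 - 28)/(31 + q)))*n(-7, -3) = (176*((-11 - 28)/(31 + 1))/67)*(-15 - 7) = (176*(-39/32)/67)*(-22) = (176*(-39*1/32)/67)*(-22) = ((176/67)*(-39/32))*(-22) = -429/134*(-22) = 4719/67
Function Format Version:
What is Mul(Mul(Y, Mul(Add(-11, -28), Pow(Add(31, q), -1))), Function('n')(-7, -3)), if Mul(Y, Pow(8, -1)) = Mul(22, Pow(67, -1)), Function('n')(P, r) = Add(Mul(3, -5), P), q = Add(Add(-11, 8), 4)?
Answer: Rational(4719, 67) ≈ 70.433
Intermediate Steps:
q = 1 (q = Add(-3, 4) = 1)
Function('n')(P, r) = Add(-15, P)
Y = Rational(176, 67) (Y = Mul(8, Mul(22, Pow(67, -1))) = Mul(8, Mul(22, Rational(1, 67))) = Mul(8, Rational(22, 67)) = Rational(176, 67) ≈ 2.6269)
Mul(Mul(Y, Mul(Add(-11, -28), Pow(Add(31, q), -1))), Function('n')(-7, -3)) = Mul(Mul(Rational(176, 67), Mul(Add(-11, -28), Pow(Add(31, 1), -1))), Add(-15, -7)) = Mul(Mul(Rational(176, 67), Mul(-39, Pow(32, -1))), -22) = Mul(Mul(Rational(176, 67), Mul(-39, Rational(1, 32))), -22) = Mul(Mul(Rational(176, 67), Rational(-39, 32)), -22) = Mul(Rational(-429, 134), -22) = Rational(4719, 67)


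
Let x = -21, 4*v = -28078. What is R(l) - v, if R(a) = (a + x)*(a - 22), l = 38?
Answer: 14583/2 ≈ 7291.5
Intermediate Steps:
v = -14039/2 (v = (¼)*(-28078) = -14039/2 ≈ -7019.5)
R(a) = (-22 + a)*(-21 + a) (R(a) = (a - 21)*(a - 22) = (-21 + a)*(-22 + a) = (-22 + a)*(-21 + a))
R(l) - v = (462 + 38² - 43*38) - 1*(-14039/2) = (462 + 1444 - 1634) + 14039/2 = 272 + 14039/2 = 14583/2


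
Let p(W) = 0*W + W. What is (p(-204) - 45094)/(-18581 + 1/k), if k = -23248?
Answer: 95735264/39270099 ≈ 2.4379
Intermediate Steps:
p(W) = W (p(W) = 0 + W = W)
(p(-204) - 45094)/(-18581 + 1/k) = (-204 - 45094)/(-18581 + 1/(-23248)) = -45298/(-18581 - 1/23248) = -45298/(-431971089/23248) = -45298*(-23248/431971089) = 95735264/39270099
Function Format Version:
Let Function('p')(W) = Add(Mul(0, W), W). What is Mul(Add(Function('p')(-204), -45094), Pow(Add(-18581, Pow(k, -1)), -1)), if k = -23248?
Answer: Rational(95735264, 39270099) ≈ 2.4379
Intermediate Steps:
Function('p')(W) = W (Function('p')(W) = Add(0, W) = W)
Mul(Add(Function('p')(-204), -45094), Pow(Add(-18581, Pow(k, -1)), -1)) = Mul(Add(-204, -45094), Pow(Add(-18581, Pow(-23248, -1)), -1)) = Mul(-45298, Pow(Add(-18581, Rational(-1, 23248)), -1)) = Mul(-45298, Pow(Rational(-431971089, 23248), -1)) = Mul(-45298, Rational(-23248, 431971089)) = Rational(95735264, 39270099)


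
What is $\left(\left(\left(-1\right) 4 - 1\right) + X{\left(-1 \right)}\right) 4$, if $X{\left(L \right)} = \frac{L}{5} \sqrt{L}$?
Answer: $-20 - \frac{4 i}{5} \approx -20.0 - 0.8 i$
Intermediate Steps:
$X{\left(L \right)} = \frac{L^{\frac{3}{2}}}{5}$ ($X{\left(L \right)} = L \frac{1}{5} \sqrt{L} = \frac{L}{5} \sqrt{L} = \frac{L^{\frac{3}{2}}}{5}$)
$\left(\left(\left(-1\right) 4 - 1\right) + X{\left(-1 \right)}\right) 4 = \left(\left(\left(-1\right) 4 - 1\right) + \frac{\left(-1\right)^{\frac{3}{2}}}{5}\right) 4 = \left(\left(-4 - 1\right) + \frac{\left(-1\right) i}{5}\right) 4 = \left(-5 - \frac{i}{5}\right) 4 = -20 - \frac{4 i}{5}$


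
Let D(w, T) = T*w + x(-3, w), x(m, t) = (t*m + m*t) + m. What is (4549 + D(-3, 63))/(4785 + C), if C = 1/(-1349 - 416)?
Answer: 7721875/8445524 ≈ 0.91432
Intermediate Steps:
x(m, t) = m + 2*m*t (x(m, t) = (m*t + m*t) + m = 2*m*t + m = m + 2*m*t)
C = -1/1765 (C = 1/(-1765) = -1/1765 ≈ -0.00056657)
D(w, T) = -3 - 6*w + T*w (D(w, T) = T*w - 3*(1 + 2*w) = T*w + (-3 - 6*w) = -3 - 6*w + T*w)
(4549 + D(-3, 63))/(4785 + C) = (4549 + (-3 - 6*(-3) + 63*(-3)))/(4785 - 1/1765) = (4549 + (-3 + 18 - 189))/(8445524/1765) = (4549 - 174)*(1765/8445524) = 4375*(1765/8445524) = 7721875/8445524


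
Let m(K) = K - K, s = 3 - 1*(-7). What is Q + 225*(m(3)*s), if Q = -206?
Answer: -206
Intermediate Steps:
s = 10 (s = 3 + 7 = 10)
m(K) = 0
Q + 225*(m(3)*s) = -206 + 225*(0*10) = -206 + 225*0 = -206 + 0 = -206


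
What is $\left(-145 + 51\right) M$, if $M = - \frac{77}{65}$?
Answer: $\frac{7238}{65} \approx 111.35$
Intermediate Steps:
$M = - \frac{77}{65}$ ($M = \left(-77\right) \frac{1}{65} = - \frac{77}{65} \approx -1.1846$)
$\left(-145 + 51\right) M = \left(-145 + 51\right) \left(- \frac{77}{65}\right) = \left(-94\right) \left(- \frac{77}{65}\right) = \frac{7238}{65}$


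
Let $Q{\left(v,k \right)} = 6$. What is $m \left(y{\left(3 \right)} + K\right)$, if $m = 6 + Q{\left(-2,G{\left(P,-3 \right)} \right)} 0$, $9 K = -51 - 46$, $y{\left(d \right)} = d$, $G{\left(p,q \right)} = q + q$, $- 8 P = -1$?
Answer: $- \frac{140}{3} \approx -46.667$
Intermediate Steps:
$P = \frac{1}{8}$ ($P = \left(- \frac{1}{8}\right) \left(-1\right) = \frac{1}{8} \approx 0.125$)
$G{\left(p,q \right)} = 2 q$
$K = - \frac{97}{9}$ ($K = \frac{-51 - 46}{9} = \frac{1}{9} \left(-97\right) = - \frac{97}{9} \approx -10.778$)
$m = 6$ ($m = 6 + 6 \cdot 0 = 6 + 0 = 6$)
$m \left(y{\left(3 \right)} + K\right) = 6 \left(3 - \frac{97}{9}\right) = 6 \left(- \frac{70}{9}\right) = - \frac{140}{3}$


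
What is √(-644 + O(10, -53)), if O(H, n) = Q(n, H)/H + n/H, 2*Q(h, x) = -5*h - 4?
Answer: I*√2545/2 ≈ 25.224*I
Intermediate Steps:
Q(h, x) = -2 - 5*h/2 (Q(h, x) = (-5*h - 4)/2 = (-4 - 5*h)/2 = -2 - 5*h/2)
O(H, n) = n/H + (-2 - 5*n/2)/H (O(H, n) = (-2 - 5*n/2)/H + n/H = n/H + (-2 - 5*n/2)/H)
√(-644 + O(10, -53)) = √(-644 + (½)*(-4 - 3*(-53))/10) = √(-644 + (½)*(⅒)*(-4 + 159)) = √(-644 + (½)*(⅒)*155) = √(-644 + 31/4) = √(-2545/4) = I*√2545/2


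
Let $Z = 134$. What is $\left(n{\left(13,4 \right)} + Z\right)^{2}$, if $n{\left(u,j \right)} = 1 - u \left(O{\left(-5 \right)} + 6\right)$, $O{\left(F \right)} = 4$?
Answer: $25$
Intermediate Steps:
$n{\left(u,j \right)} = 1 - 10 u$ ($n{\left(u,j \right)} = 1 - u \left(4 + 6\right) = 1 - u 10 = 1 - 10 u$)
$\left(n{\left(13,4 \right)} + Z\right)^{2} = \left(\left(1 - 130\right) + 134\right)^{2} = \left(-129 + 134\right)^{2} = 5^{2} = 25$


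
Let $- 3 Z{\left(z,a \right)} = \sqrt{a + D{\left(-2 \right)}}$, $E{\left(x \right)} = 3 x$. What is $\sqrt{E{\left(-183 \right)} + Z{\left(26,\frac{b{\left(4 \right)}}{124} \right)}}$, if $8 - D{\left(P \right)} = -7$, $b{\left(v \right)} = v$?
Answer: $\frac{\sqrt{-4748301 - 93 \sqrt{14446}}}{93} \approx 23.458 i$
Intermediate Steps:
$D{\left(P \right)} = 15$ ($D{\left(P \right)} = 8 - -7 = 8 + 7 = 15$)
$Z{\left(z,a \right)} = - \frac{\sqrt{15 + a}}{3}$ ($Z{\left(z,a \right)} = - \frac{\sqrt{a + 15}}{3} = - \frac{\sqrt{15 + a}}{3}$)
$\sqrt{E{\left(-183 \right)} + Z{\left(26,\frac{b{\left(4 \right)}}{124} \right)}} = \sqrt{3 \left(-183\right) - \frac{\sqrt{15 + \frac{4}{124}}}{3}} = \sqrt{-549 - \frac{\sqrt{15 + 4 \cdot \frac{1}{124}}}{3}} = \sqrt{-549 - \frac{\sqrt{15 + \frac{1}{31}}}{3}} = \sqrt{-549 - \frac{\sqrt{\frac{466}{31}}}{3}} = \sqrt{-549 - \frac{\frac{1}{31} \sqrt{14446}}{3}} = \sqrt{-549 - \frac{\sqrt{14446}}{93}}$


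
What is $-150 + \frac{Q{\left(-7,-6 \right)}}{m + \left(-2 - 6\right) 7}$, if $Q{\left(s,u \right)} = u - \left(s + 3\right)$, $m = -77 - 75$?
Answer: $- \frac{15599}{104} \approx -149.99$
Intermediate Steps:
$m = -152$
$Q{\left(s,u \right)} = -3 + u - s$ ($Q{\left(s,u \right)} = u - \left(3 + s\right) = -3 + u - s$)
$-150 + \frac{Q{\left(-7,-6 \right)}}{m + \left(-2 - 6\right) 7} = -150 + \frac{-3 - 6 - -7}{-152 + \left(-2 - 6\right) 7} = -150 + \frac{-3 - 6 + 7}{-152 - 56} = -150 - \frac{2}{-152 - 56} = -150 - \frac{2}{-208} = -150 - - \frac{1}{104} = -150 + \frac{1}{104} = - \frac{15599}{104}$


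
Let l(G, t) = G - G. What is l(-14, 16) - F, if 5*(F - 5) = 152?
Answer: -177/5 ≈ -35.400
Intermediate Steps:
F = 177/5 (F = 5 + (1/5)*152 = 5 + 152/5 = 177/5 ≈ 35.400)
l(G, t) = 0
l(-14, 16) - F = 0 - 1*177/5 = 0 - 177/5 = -177/5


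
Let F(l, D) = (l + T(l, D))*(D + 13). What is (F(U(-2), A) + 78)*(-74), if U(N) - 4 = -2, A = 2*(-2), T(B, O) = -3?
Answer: -5106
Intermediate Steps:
A = -4
U(N) = 2 (U(N) = 4 - 2 = 2)
F(l, D) = (-3 + l)*(13 + D) (F(l, D) = (l - 3)*(D + 13) = (-3 + l)*(13 + D))
(F(U(-2), A) + 78)*(-74) = ((-39 - 3*(-4) + 13*2 - 4*2) + 78)*(-74) = ((-39 + 12 + 26 - 8) + 78)*(-74) = (-9 + 78)*(-74) = 69*(-74) = -5106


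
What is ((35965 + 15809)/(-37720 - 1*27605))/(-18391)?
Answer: 17258/400464025 ≈ 4.3095e-5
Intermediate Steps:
((35965 + 15809)/(-37720 - 1*27605))/(-18391) = (51774/(-37720 - 27605))*(-1/18391) = (51774/(-65325))*(-1/18391) = (51774*(-1/65325))*(-1/18391) = -17258/21775*(-1/18391) = 17258/400464025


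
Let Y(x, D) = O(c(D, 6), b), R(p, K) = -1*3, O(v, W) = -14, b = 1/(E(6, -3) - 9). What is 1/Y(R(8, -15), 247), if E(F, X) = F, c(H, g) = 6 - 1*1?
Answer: -1/14 ≈ -0.071429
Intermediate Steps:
c(H, g) = 5 (c(H, g) = 6 - 1 = 5)
b = -⅓ (b = 1/(6 - 9) = 1/(-3) = -⅓ ≈ -0.33333)
R(p, K) = -3
Y(x, D) = -14
1/Y(R(8, -15), 247) = 1/(-14) = -1/14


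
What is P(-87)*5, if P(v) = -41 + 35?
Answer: -30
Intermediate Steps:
P(v) = -6
P(-87)*5 = -6*5 = -30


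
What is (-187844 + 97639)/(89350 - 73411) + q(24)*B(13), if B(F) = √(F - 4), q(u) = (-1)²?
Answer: -42388/15939 ≈ -2.6594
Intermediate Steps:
q(u) = 1
B(F) = √(-4 + F)
(-187844 + 97639)/(89350 - 73411) + q(24)*B(13) = (-187844 + 97639)/(89350 - 73411) + 1*√(-4 + 13) = -90205/15939 + 1*√9 = -90205*1/15939 + 1*3 = -90205/15939 + 3 = -42388/15939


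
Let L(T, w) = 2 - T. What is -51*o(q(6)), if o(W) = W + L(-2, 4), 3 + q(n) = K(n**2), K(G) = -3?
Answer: 102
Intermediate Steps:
q(n) = -6 (q(n) = -3 - 3 = -6)
o(W) = 4 + W (o(W) = W + (2 - 1*(-2)) = W + (2 + 2) = W + 4 = 4 + W)
-51*o(q(6)) = -51*(4 - 6) = -51*(-2) = 102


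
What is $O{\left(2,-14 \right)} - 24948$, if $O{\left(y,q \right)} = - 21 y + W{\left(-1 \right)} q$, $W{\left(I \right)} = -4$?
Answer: $-24934$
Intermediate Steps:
$O{\left(y,q \right)} = - 21 y - 4 q$
$O{\left(2,-14 \right)} - 24948 = \left(\left(-21\right) 2 - -56\right) - 24948 = \left(-42 + 56\right) - 24948 = 14 - 24948 = -24934$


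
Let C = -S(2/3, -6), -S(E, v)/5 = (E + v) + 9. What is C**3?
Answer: 166375/27 ≈ 6162.0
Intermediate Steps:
S(E, v) = -45 - 5*E - 5*v (S(E, v) = -5*((E + v) + 9) = -5*(9 + E + v) = -45 - 5*E - 5*v)
C = 55/3 (C = -(-45 - 10/3 - 5*(-6)) = -(-45 - 10/3 + 30) = -1*(-55/3) = 55/3 ≈ 18.333)
C**3 = (55/3)**3 = 166375/27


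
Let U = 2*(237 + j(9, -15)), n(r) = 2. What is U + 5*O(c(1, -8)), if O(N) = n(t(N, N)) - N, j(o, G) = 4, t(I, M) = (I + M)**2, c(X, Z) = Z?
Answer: 532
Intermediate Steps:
O(N) = 2 - N
U = 482 (U = 2*(237 + 4) = 2*241 = 482)
U + 5*O(c(1, -8)) = 482 + 5*(2 - 1*(-8)) = 482 + 5*(2 + 8) = 482 + 5*10 = 482 + 50 = 532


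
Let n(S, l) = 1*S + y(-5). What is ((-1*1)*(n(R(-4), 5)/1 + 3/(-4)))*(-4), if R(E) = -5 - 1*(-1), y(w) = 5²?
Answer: 81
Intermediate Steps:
y(w) = 25
R(E) = -4 (R(E) = -5 + 1 = -4)
n(S, l) = 25 + S (n(S, l) = 1*S + 25 = S + 25 = 25 + S)
((-1*1)*(n(R(-4), 5)/1 + 3/(-4)))*(-4) = ((-1*1)*((25 - 4)/1 + 3/(-4)))*(-4) = -(21*1 + 3*(-¼))*(-4) = -(21 - ¾)*(-4) = -1*81/4*(-4) = -81/4*(-4) = 81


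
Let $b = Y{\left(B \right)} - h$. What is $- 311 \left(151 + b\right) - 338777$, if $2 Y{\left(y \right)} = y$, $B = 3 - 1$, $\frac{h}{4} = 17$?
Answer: $-364901$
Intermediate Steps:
$h = 68$ ($h = 4 \cdot 17 = 68$)
$B = 2$
$Y{\left(y \right)} = \frac{y}{2}$
$b = -67$ ($b = \frac{1}{2} \cdot 2 - 68 = 1 - 68 = -67$)
$- 311 \left(151 + b\right) - 338777 = - 311 \left(151 - 67\right) - 338777 = \left(-311\right) 84 - 338777 = -26124 - 338777 = -364901$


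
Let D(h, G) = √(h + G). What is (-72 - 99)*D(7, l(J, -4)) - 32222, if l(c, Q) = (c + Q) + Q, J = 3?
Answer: -32222 - 171*√2 ≈ -32464.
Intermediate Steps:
l(c, Q) = c + 2*Q (l(c, Q) = (Q + c) + Q = c + 2*Q)
D(h, G) = √(G + h)
(-72 - 99)*D(7, l(J, -4)) - 32222 = (-72 - 99)*√((3 + 2*(-4)) + 7) - 32222 = -171*√((3 - 8) + 7) - 32222 = -171*√(-5 + 7) - 32222 = -171*√2 - 32222 = -32222 - 171*√2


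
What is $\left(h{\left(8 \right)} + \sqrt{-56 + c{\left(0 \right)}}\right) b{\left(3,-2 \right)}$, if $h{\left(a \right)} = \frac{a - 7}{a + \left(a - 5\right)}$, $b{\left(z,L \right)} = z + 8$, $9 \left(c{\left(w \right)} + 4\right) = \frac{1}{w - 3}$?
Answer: $1 + \frac{11 i \sqrt{4863}}{9} \approx 1.0 + 85.232 i$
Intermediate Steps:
$c{\left(w \right)} = -4 + \frac{1}{9 \left(-3 + w\right)}$ ($c{\left(w \right)} = -4 + \frac{1}{9 \left(w - 3\right)} = -4 + \frac{1}{9 \left(-3 + w\right)}$)
$b{\left(z,L \right)} = 8 + z$
$h{\left(a \right)} = \frac{-7 + a}{-5 + 2 a}$ ($h{\left(a \right)} = \frac{-7 + a}{a + \left(a - 5\right)} = \frac{-7 + a}{a + \left(-5 + a\right)} = \frac{-7 + a}{-5 + 2 a}$)
$\left(h{\left(8 \right)} + \sqrt{-56 + c{\left(0 \right)}}\right) b{\left(3,-2 \right)} = \left(\frac{-7 + 8}{-5 + 2 \cdot 8} + \sqrt{-56 + \frac{109 - 0}{9 \left(-3 + 0\right)}}\right) \left(8 + 3\right) = \left(\frac{1}{-5 + 16} \cdot 1 + \sqrt{-56 + \frac{109 + 0}{9 \left(-3\right)}}\right) 11 = \left(\frac{1}{11} \cdot 1 + \sqrt{-56 + \frac{1}{9} \left(- \frac{1}{3}\right) 109}\right) 11 = \left(\frac{1}{11} \cdot 1 + \sqrt{-56 - \frac{109}{27}}\right) 11 = \left(\frac{1}{11} + \sqrt{- \frac{1621}{27}}\right) 11 = \left(\frac{1}{11} + \frac{i \sqrt{4863}}{9}\right) 11 = 1 + \frac{11 i \sqrt{4863}}{9}$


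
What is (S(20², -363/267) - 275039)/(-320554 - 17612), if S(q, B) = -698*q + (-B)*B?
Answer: 2195070880/1339306443 ≈ 1.6390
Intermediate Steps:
S(q, B) = -B² - 698*q (S(q, B) = -698*q - B² = -B² - 698*q)
(S(20², -363/267) - 275039)/(-320554 - 17612) = ((-(-363/267)² - 698*20²) - 275039)/(-320554 - 17612) = ((-(-363*1/267)² - 698*400) - 275039)/(-338166) = ((-(-121/89)² - 279200) - 275039)*(-1/338166) = ((-1*14641/7921 - 279200) - 275039)*(-1/338166) = ((-14641/7921 - 279200) - 275039)*(-1/338166) = (-2211557841/7921 - 275039)*(-1/338166) = -4390141760/7921*(-1/338166) = 2195070880/1339306443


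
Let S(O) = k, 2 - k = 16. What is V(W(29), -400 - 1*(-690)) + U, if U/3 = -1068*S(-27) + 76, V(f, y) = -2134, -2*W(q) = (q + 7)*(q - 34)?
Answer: 42950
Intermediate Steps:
k = -14 (k = 2 - 1*16 = 2 - 16 = -14)
S(O) = -14
W(q) = -(-34 + q)*(7 + q)/2 (W(q) = -(q + 7)*(q - 34)/2 = -(7 + q)*(-34 + q)/2 = -(-34 + q)*(7 + q)/2)
U = 45084 (U = 3*(-1068*(-14) + 76) = 3*(14952 + 76) = 3*15028 = 45084)
V(W(29), -400 - 1*(-690)) + U = -2134 + 45084 = 42950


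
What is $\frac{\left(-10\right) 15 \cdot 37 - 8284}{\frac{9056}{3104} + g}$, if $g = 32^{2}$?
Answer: $- \frac{1341898}{99611} \approx -13.471$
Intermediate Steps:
$g = 1024$
$\frac{\left(-10\right) 15 \cdot 37 - 8284}{\frac{9056}{3104} + g} = \frac{\left(-10\right) 15 \cdot 37 - 8284}{\frac{9056}{3104} + 1024} = \frac{\left(-150\right) 37 - 8284}{9056 \cdot \frac{1}{3104} + 1024} = \frac{-5550 - 8284}{\frac{283}{97} + 1024} = - \frac{13834}{\frac{99611}{97}} = \left(-13834\right) \frac{97}{99611} = - \frac{1341898}{99611}$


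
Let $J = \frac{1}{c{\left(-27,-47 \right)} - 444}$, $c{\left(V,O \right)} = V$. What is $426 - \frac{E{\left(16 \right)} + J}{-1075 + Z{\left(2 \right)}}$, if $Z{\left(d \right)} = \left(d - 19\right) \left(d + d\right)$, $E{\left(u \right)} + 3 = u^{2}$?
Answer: $\frac{229457540}{538353} \approx 426.22$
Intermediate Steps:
$E{\left(u \right)} = -3 + u^{2}$
$Z{\left(d \right)} = 2 d \left(-19 + d\right)$ ($Z{\left(d \right)} = \left(-19 + d\right) 2 d = 2 d \left(-19 + d\right)$)
$J = - \frac{1}{471}$ ($J = \frac{1}{-27 - 444} = \frac{1}{-471} = - \frac{1}{471} \approx -0.0021231$)
$426 - \frac{E{\left(16 \right)} + J}{-1075 + Z{\left(2 \right)}} = 426 - \frac{\left(-3 + 16^{2}\right) - \frac{1}{471}}{-1075 + 2 \cdot 2 \left(-19 + 2\right)} = 426 - \frac{\left(-3 + 256\right) - \frac{1}{471}}{-1075 + 2 \cdot 2 \left(-17\right)} = 426 - \frac{253 - \frac{1}{471}}{-1075 - 68} = 426 - \frac{119162}{471 \left(-1143\right)} = 426 - \frac{119162}{471} \left(- \frac{1}{1143}\right) = 426 - - \frac{119162}{538353} = 426 + \frac{119162}{538353} = \frac{229457540}{538353}$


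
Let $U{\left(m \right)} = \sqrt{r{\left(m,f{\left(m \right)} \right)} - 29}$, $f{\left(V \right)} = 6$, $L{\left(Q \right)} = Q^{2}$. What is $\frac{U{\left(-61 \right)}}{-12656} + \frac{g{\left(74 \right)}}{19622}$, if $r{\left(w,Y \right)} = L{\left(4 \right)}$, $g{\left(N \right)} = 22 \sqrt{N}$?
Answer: $\frac{11 \sqrt{74}}{9811} - \frac{i \sqrt{13}}{12656} \approx 0.0096449 - 0.00028489 i$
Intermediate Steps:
$r{\left(w,Y \right)} = 16$ ($r{\left(w,Y \right)} = 4^{2} = 16$)
$U{\left(m \right)} = i \sqrt{13}$ ($U{\left(m \right)} = \sqrt{16 - 29} = \sqrt{-13} = i \sqrt{13}$)
$\frac{U{\left(-61 \right)}}{-12656} + \frac{g{\left(74 \right)}}{19622} = \frac{i \sqrt{13}}{-12656} + \frac{22 \sqrt{74}}{19622} = i \sqrt{13} \left(- \frac{1}{12656}\right) + 22 \sqrt{74} \cdot \frac{1}{19622} = - \frac{i \sqrt{13}}{12656} + \frac{11 \sqrt{74}}{9811} = \frac{11 \sqrt{74}}{9811} - \frac{i \sqrt{13}}{12656}$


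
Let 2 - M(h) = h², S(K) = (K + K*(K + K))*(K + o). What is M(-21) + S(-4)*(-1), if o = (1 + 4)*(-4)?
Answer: 233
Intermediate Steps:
o = -20 (o = 5*(-4) = -20)
S(K) = (-20 + K)*(K + 2*K²) (S(K) = (K + K*(K + K))*(K - 20) = (K + K*(2*K))*(-20 + K) = (K + 2*K²)*(-20 + K) = (-20 + K)*(K + 2*K²))
M(h) = 2 - h²
M(-21) + S(-4)*(-1) = (2 - 1*(-21)²) - 4*(-20 - 39*(-4) + 2*(-4)²)*(-1) = (2 - 1*441) - 4*(-20 + 156 + 2*16)*(-1) = (2 - 441) - 4*(-20 + 156 + 32)*(-1) = -439 - 4*168*(-1) = -439 - 672*(-1) = -439 + 672 = 233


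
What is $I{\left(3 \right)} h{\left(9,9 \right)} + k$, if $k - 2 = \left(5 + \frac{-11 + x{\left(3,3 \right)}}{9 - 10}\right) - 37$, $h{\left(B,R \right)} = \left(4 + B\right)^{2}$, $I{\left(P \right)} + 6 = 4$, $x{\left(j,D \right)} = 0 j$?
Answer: $-357$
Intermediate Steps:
$x{\left(j,D \right)} = 0$
$I{\left(P \right)} = -2$ ($I{\left(P \right)} = -6 + 4 = -2$)
$k = -19$ ($k = 2 - \left(32 - \frac{-11 + 0}{9 - 10}\right) = 2 - \left(32 - 11\right) = 2 + \left(\left(5 - -11\right) - 37\right) = 2 + \left(\left(5 + 11\right) - 37\right) = 2 + \left(16 - 37\right) = 2 - 21 = -19$)
$I{\left(3 \right)} h{\left(9,9 \right)} + k = - 2 \left(4 + 9\right)^{2} - 19 = - 2 \cdot 13^{2} - 19 = \left(-2\right) 169 - 19 = -338 - 19 = -357$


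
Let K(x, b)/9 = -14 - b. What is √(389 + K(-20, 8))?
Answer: √191 ≈ 13.820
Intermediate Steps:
K(x, b) = -126 - 9*b (K(x, b) = 9*(-14 - b) = -126 - 9*b)
√(389 + K(-20, 8)) = √(389 + (-126 - 9*8)) = √(389 + (-126 - 72)) = √(389 - 198) = √191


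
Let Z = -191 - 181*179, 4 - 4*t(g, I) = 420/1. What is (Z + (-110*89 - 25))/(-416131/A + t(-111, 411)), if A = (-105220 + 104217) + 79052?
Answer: 1103222615/2844409 ≈ 387.86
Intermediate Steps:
t(g, I) = -104 (t(g, I) = 1 - 105/1 = 1 - 105 = -104)
A = 78049 (A = -1003 + 79052 = 78049)
Z = -32590 (Z = -191 - 32399 = -32590)
(Z + (-110*89 - 25))/(-416131/A + t(-111, 411)) = (-32590 + (-110*89 - 25))/(-416131/78049 - 104) = (-32590 + (-9790 - 25))/(-416131*1/78049 - 104) = (-32590 - 9815)/(-416131/78049 - 104) = -42405/(-8533227/78049) = -42405*(-78049/8533227) = 1103222615/2844409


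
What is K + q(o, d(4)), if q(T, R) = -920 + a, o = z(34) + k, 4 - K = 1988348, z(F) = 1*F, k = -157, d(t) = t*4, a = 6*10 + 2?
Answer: -1989202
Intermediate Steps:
a = 62 (a = 60 + 2 = 62)
d(t) = 4*t
z(F) = F
K = -1988344 (K = 4 - 1*1988348 = 4 - 1988348 = -1988344)
o = -123 (o = 34 - 157 = -123)
q(T, R) = -858 (q(T, R) = -920 + 62 = -858)
K + q(o, d(4)) = -1988344 - 858 = -1989202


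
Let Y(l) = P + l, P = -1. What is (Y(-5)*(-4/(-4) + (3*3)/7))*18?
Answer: -1728/7 ≈ -246.86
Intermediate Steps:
Y(l) = -1 + l
(Y(-5)*(-4/(-4) + (3*3)/7))*18 = ((-1 - 5)*(-4/(-4) + (3*3)/7))*18 = -6*(-4*(-¼) + 9*(⅐))*18 = -6*(1 + 9/7)*18 = -6*16/7*18 = -96/7*18 = -1728/7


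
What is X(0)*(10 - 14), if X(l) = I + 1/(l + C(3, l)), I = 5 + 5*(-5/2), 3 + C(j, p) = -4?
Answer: 214/7 ≈ 30.571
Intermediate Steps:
C(j, p) = -7 (C(j, p) = -3 - 4 = -7)
I = -15/2 (I = 5 + 5*(-5*1/2) = 5 + 5*(-5/2) = 5 - 25/2 = -15/2 ≈ -7.5000)
X(l) = -15/2 + 1/(-7 + l) (X(l) = -15/2 + 1/(l - 7) = -15/2 + 1/(-7 + l))
X(0)*(10 - 14) = ((107 - 15*0)/(2*(-7 + 0)))*(10 - 14) = ((1/2)*(107 + 0)/(-7))*(-4) = ((1/2)*(-1/7)*107)*(-4) = -107/14*(-4) = 214/7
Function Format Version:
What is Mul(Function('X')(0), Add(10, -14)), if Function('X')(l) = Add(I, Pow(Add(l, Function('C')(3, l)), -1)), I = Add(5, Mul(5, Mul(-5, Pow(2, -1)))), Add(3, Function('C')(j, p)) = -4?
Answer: Rational(214, 7) ≈ 30.571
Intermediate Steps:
Function('C')(j, p) = -7 (Function('C')(j, p) = Add(-3, -4) = -7)
I = Rational(-15, 2) (I = Add(5, Mul(5, Mul(-5, Rational(1, 2)))) = Add(5, Mul(5, Rational(-5, 2))) = Add(5, Rational(-25, 2)) = Rational(-15, 2) ≈ -7.5000)
Function('X')(l) = Add(Rational(-15, 2), Pow(Add(-7, l), -1)) (Function('X')(l) = Add(Rational(-15, 2), Pow(Add(l, -7), -1)) = Add(Rational(-15, 2), Pow(Add(-7, l), -1)))
Mul(Function('X')(0), Add(10, -14)) = Mul(Mul(Rational(1, 2), Pow(Add(-7, 0), -1), Add(107, Mul(-15, 0))), Add(10, -14)) = Mul(Mul(Rational(1, 2), Pow(-7, -1), Add(107, 0)), -4) = Mul(Mul(Rational(1, 2), Rational(-1, 7), 107), -4) = Mul(Rational(-107, 14), -4) = Rational(214, 7)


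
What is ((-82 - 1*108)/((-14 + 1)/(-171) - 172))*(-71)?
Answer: -2306790/29399 ≈ -78.465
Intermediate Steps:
((-82 - 1*108)/((-14 + 1)/(-171) - 172))*(-71) = ((-82 - 108)/(-13*(-1/171) - 172))*(-71) = (-190/(13/171 - 172))*(-71) = (-190/(-29399/171))*(-71) = -171/29399*(-190)*(-71) = (32490/29399)*(-71) = -2306790/29399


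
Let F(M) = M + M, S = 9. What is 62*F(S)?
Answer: 1116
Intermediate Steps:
F(M) = 2*M
62*F(S) = 62*(2*9) = 62*18 = 1116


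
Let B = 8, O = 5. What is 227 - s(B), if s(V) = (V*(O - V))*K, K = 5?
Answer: 347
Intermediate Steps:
s(V) = 5*V*(5 - V) (s(V) = (V*(5 - V))*5 = 5*V*(5 - V))
227 - s(B) = 227 - 5*8*(5 - 1*8) = 227 - 5*8*(5 - 8) = 227 - 5*8*(-3) = 227 - 1*(-120) = 227 + 120 = 347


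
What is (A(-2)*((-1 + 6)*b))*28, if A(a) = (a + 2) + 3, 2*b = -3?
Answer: -630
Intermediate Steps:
b = -3/2 (b = (1/2)*(-3) = -3/2 ≈ -1.5000)
A(a) = 5 + a (A(a) = (2 + a) + 3 = 5 + a)
(A(-2)*((-1 + 6)*b))*28 = ((5 - 2)*((-1 + 6)*(-3/2)))*28 = (3*(5*(-3/2)))*28 = (3*(-15/2))*28 = -45/2*28 = -630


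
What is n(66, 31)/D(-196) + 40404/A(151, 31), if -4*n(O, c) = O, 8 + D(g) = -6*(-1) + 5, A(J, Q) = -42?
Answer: -1935/2 ≈ -967.50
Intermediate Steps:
D(g) = 3 (D(g) = -8 + (-6*(-1) + 5) = -8 + (6 + 5) = -8 + 11 = 3)
n(O, c) = -O/4
n(66, 31)/D(-196) + 40404/A(151, 31) = -¼*66/3 + 40404/(-42) = -33/2*⅓ + 40404*(-1/42) = -11/2 - 962 = -1935/2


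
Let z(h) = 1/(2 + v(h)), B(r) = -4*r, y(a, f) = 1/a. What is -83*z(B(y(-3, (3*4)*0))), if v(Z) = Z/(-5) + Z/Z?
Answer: -1245/41 ≈ -30.366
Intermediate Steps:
v(Z) = 1 - Z/5 (v(Z) = Z*(-⅕) + 1 = -Z/5 + 1 = 1 - Z/5)
z(h) = 1/(3 - h/5) (z(h) = 1/(2 + (1 - h/5)) = 1/(3 - h/5))
-83*z(B(y(-3, (3*4)*0))) = -(-415)/(-15 - 4/(-3)) = -(-415)/(-15 - 4*(-⅓)) = -(-415)/(-15 + 4/3) = -(-415)/(-41/3) = -(-415)*(-3)/41 = -83*15/41 = -1245/41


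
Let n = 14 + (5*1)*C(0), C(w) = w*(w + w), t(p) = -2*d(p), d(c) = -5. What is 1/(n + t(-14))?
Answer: 1/24 ≈ 0.041667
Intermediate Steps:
t(p) = 10 (t(p) = -2*(-5) = 10)
C(w) = 2*w**2 (C(w) = w*(2*w) = 2*w**2)
n = 14 (n = 14 + (5*1)*(2*0**2) = 14 + 5*(2*0) = 14 + 5*0 = 14 + 0 = 14)
1/(n + t(-14)) = 1/(14 + 10) = 1/24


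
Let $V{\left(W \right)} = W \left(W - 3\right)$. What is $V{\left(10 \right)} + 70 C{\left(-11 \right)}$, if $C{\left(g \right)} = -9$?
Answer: $-560$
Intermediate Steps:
$V{\left(W \right)} = W \left(-3 + W\right)$
$V{\left(10 \right)} + 70 C{\left(-11 \right)} = 10 \left(-3 + 10\right) + 70 \left(-9\right) = 10 \cdot 7 - 630 = 70 - 630 = -560$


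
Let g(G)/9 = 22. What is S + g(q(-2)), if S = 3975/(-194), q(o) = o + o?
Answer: 34437/194 ≈ 177.51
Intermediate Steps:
q(o) = 2*o
g(G) = 198 (g(G) = 9*22 = 198)
S = -3975/194 (S = 3975*(-1/194) = -3975/194 ≈ -20.490)
S + g(q(-2)) = -3975/194 + 198 = 34437/194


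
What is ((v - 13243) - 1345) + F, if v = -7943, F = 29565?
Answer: 7034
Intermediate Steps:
((v - 13243) - 1345) + F = ((-7943 - 13243) - 1345) + 29565 = (-21186 - 1345) + 29565 = -22531 + 29565 = 7034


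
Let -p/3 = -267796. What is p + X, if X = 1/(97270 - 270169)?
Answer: 138904981811/172899 ≈ 8.0339e+5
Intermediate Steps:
p = 803388 (p = -3*(-267796) = 803388)
X = -1/172899 (X = 1/(-172899) = -1/172899 ≈ -5.7837e-6)
p + X = 803388 - 1/172899 = 138904981811/172899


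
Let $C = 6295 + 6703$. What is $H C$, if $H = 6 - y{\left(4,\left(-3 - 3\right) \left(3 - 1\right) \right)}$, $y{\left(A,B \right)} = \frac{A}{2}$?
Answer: $51992$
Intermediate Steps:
$C = 12998$
$y{\left(A,B \right)} = \frac{A}{2}$ ($y{\left(A,B \right)} = A \frac{1}{2} = \frac{A}{2}$)
$H = 4$ ($H = 6 - \frac{1}{2} \cdot 4 = 6 - 2 = 4$)
$H C = 4 \cdot 12998 = 51992$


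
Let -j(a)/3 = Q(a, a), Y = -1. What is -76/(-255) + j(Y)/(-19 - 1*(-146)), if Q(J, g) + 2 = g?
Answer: 11947/32385 ≈ 0.36891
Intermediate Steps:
Q(J, g) = -2 + g
j(a) = 6 - 3*a (j(a) = -3*(-2 + a) = 6 - 3*a)
-76/(-255) + j(Y)/(-19 - 1*(-146)) = -76/(-255) + (6 - 3*(-1))/(-19 - 1*(-146)) = -76*(-1/255) + (6 + 3)/(-19 + 146) = 76/255 + 9/127 = 11947/32385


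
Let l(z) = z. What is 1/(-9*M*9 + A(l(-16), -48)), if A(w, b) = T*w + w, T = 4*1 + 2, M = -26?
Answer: 1/1994 ≈ 0.00050150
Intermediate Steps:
T = 6 (T = 4 + 2 = 6)
A(w, b) = 7*w (A(w, b) = 6*w + w = 7*w)
1/(-9*M*9 + A(l(-16), -48)) = 1/(-9*(-26)*9 + 7*(-16)) = 1/(234*9 - 112) = 1/(2106 - 112) = 1/1994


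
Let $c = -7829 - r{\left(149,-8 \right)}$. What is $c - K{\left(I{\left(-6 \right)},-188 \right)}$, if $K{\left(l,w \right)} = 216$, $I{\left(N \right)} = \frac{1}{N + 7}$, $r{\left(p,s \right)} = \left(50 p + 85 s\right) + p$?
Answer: $-14964$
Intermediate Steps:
$r{\left(p,s \right)} = 51 p + 85 s$
$I{\left(N \right)} = \frac{1}{7 + N}$
$c = -14748$ ($c = -7829 - \left(51 \cdot 149 + 85 \left(-8\right)\right) = -7829 - \left(7599 - 680\right) = -7829 - 6919 = -14748$)
$c - K{\left(I{\left(-6 \right)},-188 \right)} = -14748 - 216 = -14964$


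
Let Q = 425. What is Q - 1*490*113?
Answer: -54945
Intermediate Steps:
Q - 1*490*113 = 425 - 1*490*113 = 425 - 490*113 = 425 - 55370 = -54945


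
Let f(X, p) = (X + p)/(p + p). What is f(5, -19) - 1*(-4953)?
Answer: 94114/19 ≈ 4953.4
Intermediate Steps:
f(X, p) = (X + p)/(2*p) (f(X, p) = (X + p)/((2*p)) = (X + p)*(1/(2*p)) = (X + p)/(2*p))
f(5, -19) - 1*(-4953) = (½)*(5 - 19)/(-19) - 1*(-4953) = (½)*(-1/19)*(-14) + 4953 = 7/19 + 4953 = 94114/19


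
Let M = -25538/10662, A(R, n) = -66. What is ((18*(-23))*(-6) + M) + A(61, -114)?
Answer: 12877589/5331 ≈ 2415.6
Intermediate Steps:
M = -12769/5331 (M = -25538*1/10662 = -12769/5331 ≈ -2.3952)
((18*(-23))*(-6) + M) + A(61, -114) = ((18*(-23))*(-6) - 12769/5331) - 66 = (-414*(-6) - 12769/5331) - 66 = (2484 - 12769/5331) - 66 = 13229435/5331 - 66 = 12877589/5331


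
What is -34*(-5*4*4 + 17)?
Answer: 2142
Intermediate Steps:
-34*(-5*4*4 + 17) = -34*(-20*4 + 17) = -34*(-80 + 17) = -34*(-63) = 2142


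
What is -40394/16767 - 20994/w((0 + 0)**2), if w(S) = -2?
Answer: 175962805/16767 ≈ 10495.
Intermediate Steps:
-40394/16767 - 20994/w((0 + 0)**2) = -40394/16767 - 20994/(-2) = -40394*1/16767 - 20994*(-1/2) = -40394/16767 + 10497 = 175962805/16767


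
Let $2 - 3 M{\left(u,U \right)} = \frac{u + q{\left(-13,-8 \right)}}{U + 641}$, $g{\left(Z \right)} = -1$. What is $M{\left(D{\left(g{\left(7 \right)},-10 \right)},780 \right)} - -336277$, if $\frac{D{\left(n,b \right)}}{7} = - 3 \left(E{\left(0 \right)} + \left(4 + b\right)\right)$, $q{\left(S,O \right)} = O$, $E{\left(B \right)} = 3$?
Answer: $\frac{477850546}{1421} \approx 3.3628 \cdot 10^{5}$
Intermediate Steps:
$D{\left(n,b \right)} = -147 - 21 b$ ($D{\left(n,b \right)} = 7 \left(- 3 \left(3 + \left(4 + b\right)\right)\right) = 7 \left(- 3 \left(7 + b\right)\right) = 7 \left(-21 - 3 b\right) = -147 - 21 b$)
$M{\left(u,U \right)} = \frac{2}{3} - \frac{-8 + u}{3 \left(641 + U\right)}$ ($M{\left(u,U \right)} = \frac{2}{3} - \frac{\left(u - 8\right) \frac{1}{U + 641}}{3} = \frac{2}{3} - \frac{\left(-8 + u\right) \frac{1}{641 + U}}{3} = \frac{2}{3} - \frac{\frac{1}{641 + U} \left(-8 + u\right)}{3} = \frac{2}{3} - \frac{-8 + u}{3 \left(641 + U\right)}$)
$M{\left(D{\left(g{\left(7 \right)},-10 \right)},780 \right)} - -336277 = \frac{1290 - \left(-147 - -210\right) + 2 \cdot 780}{3 \left(641 + 780\right)} - -336277 = \frac{1290 - \left(-147 + 210\right) + 1560}{3 \cdot 1421} + 336277 = \frac{1}{3} \cdot \frac{1}{1421} \left(1290 - 63 + 1560\right) + 336277 = \frac{1}{3} \cdot \frac{1}{1421} \cdot 2787 + 336277 = \frac{929}{1421} + 336277 = \frac{477850546}{1421}$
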